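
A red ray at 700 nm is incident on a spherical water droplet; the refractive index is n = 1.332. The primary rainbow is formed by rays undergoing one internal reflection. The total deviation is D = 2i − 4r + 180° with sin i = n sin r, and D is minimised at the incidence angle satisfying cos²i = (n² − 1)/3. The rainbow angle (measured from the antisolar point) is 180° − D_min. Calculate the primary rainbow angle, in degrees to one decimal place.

42.2°

cos²i = (1.77422 − 1)/3 = 0.25807; i = arccos(0.50801) = 59.469°.
sin r = sin 59.469°/1.332 = 0.64666; r = 40.290°.
D_min = 2·59.469° − 4·40.290° + 180° = 137.776°.
Rainbow angle = 180° − D_min = 42.224°.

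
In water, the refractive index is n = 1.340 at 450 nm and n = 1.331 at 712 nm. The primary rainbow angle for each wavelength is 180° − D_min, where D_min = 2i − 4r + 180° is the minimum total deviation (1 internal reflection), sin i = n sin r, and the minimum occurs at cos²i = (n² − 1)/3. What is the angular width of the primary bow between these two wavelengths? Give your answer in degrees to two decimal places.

1.30°

At 450 nm (n = 1.340): cos²i = 0.26520 → i = 59.004°, r = 39.770°, D_min = 138.929°, rainbow angle = 41.071°.
At 712 nm (n = 1.331): cos²i = 0.25719 → i = 59.527°, r = 40.356°, D_min = 137.630°, rainbow angle = 42.370°.
Angular width = |41.071° − 42.370°| = 1.299°.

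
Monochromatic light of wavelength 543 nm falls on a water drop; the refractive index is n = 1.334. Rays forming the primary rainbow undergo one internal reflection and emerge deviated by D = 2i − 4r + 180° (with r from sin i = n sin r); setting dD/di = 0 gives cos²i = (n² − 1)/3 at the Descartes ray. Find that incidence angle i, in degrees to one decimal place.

cos²i = (1.334² − 1)/3 = (1.77956 − 1)/3 = 0.25985.
cos i = 0.50976, so i = 59.352°.

59.4°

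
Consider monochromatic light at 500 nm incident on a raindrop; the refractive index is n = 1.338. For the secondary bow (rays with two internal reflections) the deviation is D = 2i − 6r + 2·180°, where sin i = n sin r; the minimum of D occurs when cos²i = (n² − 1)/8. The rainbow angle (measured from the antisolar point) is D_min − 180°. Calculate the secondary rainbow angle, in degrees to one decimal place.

cos²i = (1.79024 − 1)/8 = 0.09878; i = arccos(0.31429) = 71.682°.
sin r = sin 71.682°/1.338 = 0.70951; r = 45.195°.
D_min = 2·71.682° − 6·45.195° + 360° = 232.193°.
Rainbow angle = D_min − 180° = 52.193°.

52.2°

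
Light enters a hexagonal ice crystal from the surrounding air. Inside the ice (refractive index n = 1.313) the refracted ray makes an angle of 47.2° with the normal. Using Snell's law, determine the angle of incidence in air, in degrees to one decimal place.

Snell: sin θ_i = n · sin θ_r = 1.313 × sin 47.2° = 1.313 × 0.7337 = 0.9634.
θ_i = arcsin(0.9634) = 74.45°.

74.4°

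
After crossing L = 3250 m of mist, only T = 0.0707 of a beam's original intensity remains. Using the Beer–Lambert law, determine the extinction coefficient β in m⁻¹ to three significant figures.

Beer–Lambert: T = exp(−βL) ⇒ β = −ln(T)/L = −ln(0.0707)/3250 = 2.6493/3250 = 0.0008152 m⁻¹.

0.000815 m⁻¹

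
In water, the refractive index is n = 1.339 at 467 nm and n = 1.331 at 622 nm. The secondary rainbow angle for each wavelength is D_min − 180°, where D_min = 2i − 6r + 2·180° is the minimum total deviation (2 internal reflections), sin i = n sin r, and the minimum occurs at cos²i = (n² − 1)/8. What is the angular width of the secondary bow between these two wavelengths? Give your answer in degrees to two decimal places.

2.09°

At 467 nm (n = 1.339): cos²i = 0.09912 → i = 71.650°, r = 45.141°, D_min = 232.451°, rainbow angle = 52.451°.
At 622 nm (n = 1.331): cos²i = 0.09645 → i = 71.907°, r = 45.575°, D_min = 230.365°, rainbow angle = 50.365°.
Angular width = |52.451° − 50.365°| = 2.086°.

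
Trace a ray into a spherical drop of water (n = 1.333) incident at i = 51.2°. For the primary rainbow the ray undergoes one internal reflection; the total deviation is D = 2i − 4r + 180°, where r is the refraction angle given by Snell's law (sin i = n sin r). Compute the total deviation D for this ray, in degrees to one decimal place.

139.3°

sin r = sin 51.2° / 1.333 = 0.7793/1.333 = 0.5846; r = 35.78°.
D = 2·51.2° − 4·35.78° + 180° = 102.40° − 143.11° + 180° = 139.29°.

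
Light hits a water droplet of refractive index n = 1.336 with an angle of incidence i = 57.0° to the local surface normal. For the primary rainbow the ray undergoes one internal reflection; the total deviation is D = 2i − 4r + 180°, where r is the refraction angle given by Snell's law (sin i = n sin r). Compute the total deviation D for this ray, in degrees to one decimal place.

138.5°

sin r = sin 57.0° / 1.336 = 0.8387/1.336 = 0.6277; r = 38.88°.
D = 2·57.0° − 4·38.88° + 180° = 114.00° − 155.54° + 180° = 138.46°.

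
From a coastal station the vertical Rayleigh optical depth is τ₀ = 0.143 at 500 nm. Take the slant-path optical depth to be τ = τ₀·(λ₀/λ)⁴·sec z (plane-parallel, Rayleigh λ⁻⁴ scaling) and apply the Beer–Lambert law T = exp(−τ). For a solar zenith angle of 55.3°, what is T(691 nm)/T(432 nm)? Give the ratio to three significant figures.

1.47

Airmass: sec 55.3° = 1.7566.
τ(691 nm) = 0.143 × (500/691)⁴ × 1.7566 = 0.143 × 0.2741 × 1.7566 = 0.0689.
τ(432 nm) = 0.143 × (500/432)⁴ × 1.7566 = 0.143 × 1.7945 × 1.7566 = 0.4508.
T(691)/T(432) = exp(τ_B − τ_A) = exp(0.3819) = 1.4651.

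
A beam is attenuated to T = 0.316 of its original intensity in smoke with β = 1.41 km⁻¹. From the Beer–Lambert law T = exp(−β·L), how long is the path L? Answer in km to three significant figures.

0.817 km

Beer–Lambert: T = exp(−βL) ⇒ L = −ln(T)/β = −ln(0.316)/1.41 = 1.1520/1.41 = 0.817 km.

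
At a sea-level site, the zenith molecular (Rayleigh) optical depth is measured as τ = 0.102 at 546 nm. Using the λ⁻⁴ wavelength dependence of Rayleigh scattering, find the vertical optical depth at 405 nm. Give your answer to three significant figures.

τ(405 nm) = τ(546 nm) × (546/405)⁴ = 0.102 × (1.3481)⁴ = 0.102 × 3.3033 = 0.3369.

0.337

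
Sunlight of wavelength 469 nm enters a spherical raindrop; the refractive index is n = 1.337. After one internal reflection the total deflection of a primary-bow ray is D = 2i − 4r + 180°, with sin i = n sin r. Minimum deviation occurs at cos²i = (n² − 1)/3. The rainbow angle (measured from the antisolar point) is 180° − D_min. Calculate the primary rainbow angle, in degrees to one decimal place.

41.5°

cos²i = (1.78757 − 1)/3 = 0.26252; i = arccos(0.51237) = 59.178°.
sin r = sin 59.178°/1.337 = 0.64231; r = 39.964°.
D_min = 2·59.178° − 4·39.964° + 180° = 138.500°.
Rainbow angle = 180° − D_min = 41.500°.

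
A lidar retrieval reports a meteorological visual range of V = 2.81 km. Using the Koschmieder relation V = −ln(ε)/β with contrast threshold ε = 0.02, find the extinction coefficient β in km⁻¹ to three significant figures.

1.39 km⁻¹

β = −ln(0.02) / V = 3.912 / 2.81 = 1.3922 km⁻¹.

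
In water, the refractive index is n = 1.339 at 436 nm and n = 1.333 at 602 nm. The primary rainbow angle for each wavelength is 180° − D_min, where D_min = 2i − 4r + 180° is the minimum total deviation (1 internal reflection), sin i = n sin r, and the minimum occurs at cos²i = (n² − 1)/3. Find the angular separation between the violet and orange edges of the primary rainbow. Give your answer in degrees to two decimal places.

0.86°

At 436 nm (n = 1.339): cos²i = 0.26431 → i = 59.062°, r = 39.834°, D_min = 138.786°, rainbow angle = 41.214°.
At 602 nm (n = 1.333): cos²i = 0.25896 → i = 59.410°, r = 40.225°, D_min = 137.922°, rainbow angle = 42.078°.
Angular width = |41.214° − 42.078°| = 0.865°.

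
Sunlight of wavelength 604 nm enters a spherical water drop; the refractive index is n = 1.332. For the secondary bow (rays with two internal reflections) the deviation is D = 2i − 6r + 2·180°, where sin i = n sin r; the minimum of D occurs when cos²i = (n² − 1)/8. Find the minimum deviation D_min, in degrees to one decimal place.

230.6°

cos²i = (1.77422 − 1)/8 = 0.09678; i = arccos(0.31109) = 71.875°.
sin r = sin 71.875°/1.332 = 0.71350; r = 45.520°.
D_min = 2·71.875° − 6·45.520° + 360° = 230.628°.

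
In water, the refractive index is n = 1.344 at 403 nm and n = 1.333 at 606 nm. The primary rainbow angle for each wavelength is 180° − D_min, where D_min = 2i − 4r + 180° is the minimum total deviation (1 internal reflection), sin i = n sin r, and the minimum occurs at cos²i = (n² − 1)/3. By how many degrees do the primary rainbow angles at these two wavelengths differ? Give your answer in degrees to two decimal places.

1.57°

At 403 nm (n = 1.344): cos²i = 0.26878 → i = 58.772°, r = 39.512°, D_min = 139.495°, rainbow angle = 40.505°.
At 606 nm (n = 1.333): cos²i = 0.25896 → i = 59.410°, r = 40.225°, D_min = 137.922°, rainbow angle = 42.078°.
Angular width = |40.505° − 42.078°| = 1.573°.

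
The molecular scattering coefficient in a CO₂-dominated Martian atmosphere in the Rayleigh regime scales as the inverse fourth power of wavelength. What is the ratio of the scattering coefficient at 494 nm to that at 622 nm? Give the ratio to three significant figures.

2.51

Rayleigh scattering ∝ λ⁻⁴, so the ratio of coefficients is the inverse fourth power of the wavelength ratio.
σ(494)/σ(622) = (622/494)⁴ = (1.2591)⁴ = 2.513.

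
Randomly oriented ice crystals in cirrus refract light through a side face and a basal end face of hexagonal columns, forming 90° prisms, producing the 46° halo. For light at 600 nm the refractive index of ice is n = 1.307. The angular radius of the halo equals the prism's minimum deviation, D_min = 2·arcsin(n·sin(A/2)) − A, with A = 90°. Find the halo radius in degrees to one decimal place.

n·sin(A/2) = 1.307 × sin 45° = 1.307 × 0.7071 = 0.9242.
D_min = 2·arcsin(0.9242) − 90° = 2 × 67.546° − 90° = 45.093°.

45.1°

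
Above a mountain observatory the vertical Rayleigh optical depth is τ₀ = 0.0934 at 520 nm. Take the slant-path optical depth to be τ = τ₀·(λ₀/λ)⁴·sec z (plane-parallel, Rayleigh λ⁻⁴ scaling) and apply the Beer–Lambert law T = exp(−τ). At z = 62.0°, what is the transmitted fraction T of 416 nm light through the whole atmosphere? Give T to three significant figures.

sec 62.0° = 2.1301.
τ = 0.0934 × (520/416)⁴ × 2.1301 = 0.0934 × 2.4414 × 2.1301 = 0.4857.
T = exp(−0.4857) = 0.6153.

0.615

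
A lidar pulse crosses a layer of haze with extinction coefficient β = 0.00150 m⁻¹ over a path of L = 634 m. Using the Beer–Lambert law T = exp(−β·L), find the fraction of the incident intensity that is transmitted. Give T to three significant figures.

τ = β·L = 0.00150 × 634 = 0.9510.
T = exp(−0.9510) = 0.3864.

0.386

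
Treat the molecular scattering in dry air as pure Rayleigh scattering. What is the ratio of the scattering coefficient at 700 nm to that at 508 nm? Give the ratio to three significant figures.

Rayleigh scattering ∝ λ⁻⁴, so the ratio of coefficients is the inverse fourth power of the wavelength ratio.
σ(700)/σ(508) = (508/700)⁴ = (0.7257)⁴ = 0.2774.

0.277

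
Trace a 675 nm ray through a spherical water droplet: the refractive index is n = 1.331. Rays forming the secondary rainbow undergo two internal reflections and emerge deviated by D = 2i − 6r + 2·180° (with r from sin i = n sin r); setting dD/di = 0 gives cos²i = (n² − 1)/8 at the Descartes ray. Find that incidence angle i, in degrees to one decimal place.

cos²i = (1.331² − 1)/8 = (1.77156 − 1)/8 = 0.09645.
cos i = 0.31056, so i = 71.907°.

71.9°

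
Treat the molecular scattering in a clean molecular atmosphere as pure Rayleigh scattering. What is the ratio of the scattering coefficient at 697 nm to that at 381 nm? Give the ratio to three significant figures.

Rayleigh scattering ∝ λ⁻⁴, so the ratio of coefficients is the inverse fourth power of the wavelength ratio.
σ(697)/σ(381) = (381/697)⁴ = (0.5466)⁴ = 0.08928.

0.0893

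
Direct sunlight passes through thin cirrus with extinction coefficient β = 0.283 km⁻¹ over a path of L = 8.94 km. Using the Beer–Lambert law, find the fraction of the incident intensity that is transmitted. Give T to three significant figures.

0.0797

τ = β·L = 0.283 × 8.94 = 2.5300.
T = exp(−2.5300) = 0.0797.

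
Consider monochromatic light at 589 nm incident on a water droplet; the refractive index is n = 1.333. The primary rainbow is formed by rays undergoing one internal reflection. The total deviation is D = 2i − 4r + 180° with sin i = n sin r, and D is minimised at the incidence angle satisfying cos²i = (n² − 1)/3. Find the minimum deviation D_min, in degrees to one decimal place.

137.9°

cos²i = (1.77689 − 1)/3 = 0.25896; i = arccos(0.50888) = 59.410°.
sin r = sin 59.410°/1.333 = 0.64579; r = 40.225°.
D_min = 2·59.410° − 4·40.225° + 180° = 137.922°.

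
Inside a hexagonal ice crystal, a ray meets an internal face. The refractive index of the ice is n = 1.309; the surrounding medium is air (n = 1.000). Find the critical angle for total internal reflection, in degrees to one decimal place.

49.8°

sin θ_c = n_air / n = 1.000 / 1.309 = 0.7639.
θ_c = arcsin(0.7639) = 49.81°.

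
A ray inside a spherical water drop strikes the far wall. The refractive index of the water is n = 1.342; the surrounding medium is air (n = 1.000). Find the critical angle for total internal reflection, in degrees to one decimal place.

48.2°

sin θ_c = n_air / n = 1.000 / 1.342 = 0.7452.
θ_c = arcsin(0.7452) = 48.17°.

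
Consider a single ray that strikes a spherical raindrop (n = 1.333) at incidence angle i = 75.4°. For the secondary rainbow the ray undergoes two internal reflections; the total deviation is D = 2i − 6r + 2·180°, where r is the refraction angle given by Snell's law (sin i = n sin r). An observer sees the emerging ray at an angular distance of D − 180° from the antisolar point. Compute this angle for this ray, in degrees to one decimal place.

51.5°

sin r = sin 75.4° / 1.333 = 0.9677/1.333 = 0.7260; r = 46.55°.
D = 2·75.4° − 6·46.55° + 2·180° = 150.80° − 279.29° + 360° = 231.51°.
Angle from antisolar point = D − 180° = 51.51°.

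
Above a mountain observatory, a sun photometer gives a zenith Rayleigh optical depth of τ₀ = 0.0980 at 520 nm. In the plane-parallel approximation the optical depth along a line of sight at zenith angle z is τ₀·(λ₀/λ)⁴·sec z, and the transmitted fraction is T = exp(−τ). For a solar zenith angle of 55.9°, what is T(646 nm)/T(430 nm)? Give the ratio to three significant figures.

Airmass: sec 55.9° = 1.7837.
τ(646 nm) = 0.0980 × (520/646)⁴ × 1.7837 = 0.0980 × 0.4198 × 1.7837 = 0.0734.
τ(430 nm) = 0.0980 × (520/430)⁴ × 1.7837 = 0.0980 × 2.1386 × 1.7837 = 0.3738.
T(646)/T(430) = exp(τ_B − τ_A) = exp(0.3004) = 1.3505.

1.35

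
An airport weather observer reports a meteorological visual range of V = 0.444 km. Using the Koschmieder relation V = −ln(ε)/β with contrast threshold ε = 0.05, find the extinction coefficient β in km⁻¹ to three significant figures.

6.75 km⁻¹

β = −ln(0.05) / V = 2.996 / 0.444 = 6.7471 km⁻¹.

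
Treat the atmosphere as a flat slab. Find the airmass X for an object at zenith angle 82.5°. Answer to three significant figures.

7.66

X = sec z = 1/cos 82.5° = 1/0.1305 = 7.6613.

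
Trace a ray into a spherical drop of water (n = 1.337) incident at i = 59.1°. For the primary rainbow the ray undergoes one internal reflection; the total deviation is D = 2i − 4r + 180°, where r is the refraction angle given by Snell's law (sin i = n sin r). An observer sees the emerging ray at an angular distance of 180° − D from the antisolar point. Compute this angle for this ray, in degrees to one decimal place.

sin r = sin 59.1° / 1.337 = 0.8581/1.337 = 0.6418; r = 39.92°.
D = 2·59.1° − 4·39.92° + 180° = 118.20° − 159.70° + 180° = 138.50°.
Angle from antisolar point = 180° − D = 41.50°.

41.5°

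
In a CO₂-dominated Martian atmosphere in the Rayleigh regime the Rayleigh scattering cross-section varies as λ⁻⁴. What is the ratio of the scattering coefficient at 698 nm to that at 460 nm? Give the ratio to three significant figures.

Rayleigh scattering ∝ λ⁻⁴, so the ratio of coefficients is the inverse fourth power of the wavelength ratio.
σ(698)/σ(460) = (460/698)⁴ = (0.6590)⁴ = 0.1886.

0.189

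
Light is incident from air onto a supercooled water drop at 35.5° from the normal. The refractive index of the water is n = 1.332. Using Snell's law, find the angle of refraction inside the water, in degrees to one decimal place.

25.8°

Snell: sin θ_r = sin θ_i / n = sin 35.5° / 1.332 = 0.5807 / 1.332 = 0.4360.
θ_r = arcsin(0.4360) = 25.85°.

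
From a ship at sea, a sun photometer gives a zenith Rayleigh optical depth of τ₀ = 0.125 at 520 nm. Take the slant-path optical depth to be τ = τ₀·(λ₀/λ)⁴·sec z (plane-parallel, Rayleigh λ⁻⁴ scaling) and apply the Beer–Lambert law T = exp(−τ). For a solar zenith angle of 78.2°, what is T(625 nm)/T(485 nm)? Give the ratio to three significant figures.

1.67

Airmass: sec 78.2° = 4.8901.
τ(625 nm) = 0.125 × (520/625)⁴ × 4.8901 = 0.125 × 0.4792 × 4.8901 = 0.2929.
τ(485 nm) = 0.125 × (520/485)⁴ × 4.8901 = 0.125 × 1.3214 × 4.8901 = 0.8077.
T(625)/T(485) = exp(τ_B − τ_A) = exp(0.5148) = 1.6734.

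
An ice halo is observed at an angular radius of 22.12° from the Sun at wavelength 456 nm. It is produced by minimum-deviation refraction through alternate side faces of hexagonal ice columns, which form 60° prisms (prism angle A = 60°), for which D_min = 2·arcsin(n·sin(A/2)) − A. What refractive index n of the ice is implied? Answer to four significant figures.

1.314

Rearranging: n = sin((D_min + A)/2) / sin(A/2).
(D_min + A)/2 = (22.12° + 60°)/2 = 41.060°.
n = sin 41.060° / sin 30° = 0.6568 / 0.5000 = 1.3137.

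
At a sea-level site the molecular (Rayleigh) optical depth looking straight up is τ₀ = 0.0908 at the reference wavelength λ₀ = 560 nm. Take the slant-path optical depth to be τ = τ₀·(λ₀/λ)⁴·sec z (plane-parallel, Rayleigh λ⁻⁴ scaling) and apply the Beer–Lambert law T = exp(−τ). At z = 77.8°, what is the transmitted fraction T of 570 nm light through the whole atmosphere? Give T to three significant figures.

0.670

sec 77.8° = 4.7321.
τ = 0.0908 × (560/570)⁴ × 4.7321 = 0.0908 × 0.9316 × 4.7321 = 0.4003.
T = exp(−0.4003) = 0.6701.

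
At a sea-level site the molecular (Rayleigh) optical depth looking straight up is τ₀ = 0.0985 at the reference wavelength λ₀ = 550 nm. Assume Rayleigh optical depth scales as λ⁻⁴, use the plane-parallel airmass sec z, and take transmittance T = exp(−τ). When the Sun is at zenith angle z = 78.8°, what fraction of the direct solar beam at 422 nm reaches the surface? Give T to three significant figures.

sec 78.8° = 5.1484.
τ = 0.0985 × (550/422)⁴ × 5.1484 = 0.0985 × 2.8854 × 5.1484 = 1.4632.
T = exp(−1.4632) = 0.2315.

0.231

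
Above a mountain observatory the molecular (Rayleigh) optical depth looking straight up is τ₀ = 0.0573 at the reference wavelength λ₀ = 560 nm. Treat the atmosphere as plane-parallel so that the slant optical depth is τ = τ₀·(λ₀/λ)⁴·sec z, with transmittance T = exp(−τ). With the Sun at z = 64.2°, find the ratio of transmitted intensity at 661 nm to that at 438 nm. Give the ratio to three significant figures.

1.33

Airmass: sec 64.2° = 2.2976.
τ(661 nm) = 0.0573 × (560/661)⁴ × 2.2976 = 0.0573 × 0.5152 × 2.2976 = 0.0678.
τ(438 nm) = 0.0573 × (560/438)⁴ × 2.2976 = 0.0573 × 2.6721 × 2.2976 = 0.3518.
T(661)/T(438) = exp(τ_B − τ_A) = exp(0.2840) = 1.3284.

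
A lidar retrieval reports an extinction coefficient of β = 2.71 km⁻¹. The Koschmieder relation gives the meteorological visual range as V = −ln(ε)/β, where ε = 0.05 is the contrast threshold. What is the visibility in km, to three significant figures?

V = −ln(0.05) / 2.71 = 2.996 / 2.71 = 1.1054 km.

1.11 km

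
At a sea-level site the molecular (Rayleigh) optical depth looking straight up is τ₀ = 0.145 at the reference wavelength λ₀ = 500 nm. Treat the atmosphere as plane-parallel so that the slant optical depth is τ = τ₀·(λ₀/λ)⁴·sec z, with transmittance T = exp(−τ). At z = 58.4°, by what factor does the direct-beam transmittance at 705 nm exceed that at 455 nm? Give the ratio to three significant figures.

1.40

Airmass: sec 58.4° = 1.9084.
τ(705 nm) = 0.145 × (500/705)⁴ × 1.9084 = 0.145 × 0.2530 × 1.9084 = 0.0700.
τ(455 nm) = 0.145 × (500/455)⁴ × 1.9084 = 0.145 × 1.4583 × 1.9084 = 0.4035.
T(705)/T(455) = exp(τ_B − τ_A) = exp(0.3335) = 1.3959.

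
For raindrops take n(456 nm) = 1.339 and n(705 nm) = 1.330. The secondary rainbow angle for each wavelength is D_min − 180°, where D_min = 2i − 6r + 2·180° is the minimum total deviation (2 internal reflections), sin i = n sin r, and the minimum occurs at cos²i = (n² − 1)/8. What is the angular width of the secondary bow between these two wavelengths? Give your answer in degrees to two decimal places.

At 456 nm (n = 1.339): cos²i = 0.09912 → i = 71.650°, r = 45.141°, D_min = 232.451°, rainbow angle = 52.451°.
At 705 nm (n = 1.330): cos²i = 0.09611 → i = 71.940°, r = 45.630°, D_min = 230.101°, rainbow angle = 50.101°.
Angular width = |52.451° − 50.101°| = 2.350°.

2.35°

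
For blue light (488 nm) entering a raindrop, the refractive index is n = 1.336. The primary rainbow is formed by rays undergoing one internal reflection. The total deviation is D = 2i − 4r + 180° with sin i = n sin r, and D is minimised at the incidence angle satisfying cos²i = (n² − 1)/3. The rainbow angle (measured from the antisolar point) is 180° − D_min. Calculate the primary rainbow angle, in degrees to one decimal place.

41.6°

cos²i = (1.78490 − 1)/3 = 0.26163; i = arccos(0.51150) = 59.236°.
sin r = sin 59.236°/1.336 = 0.64318; r = 40.029°.
D_min = 2·59.236° − 4·40.029° + 180° = 138.356°.
Rainbow angle = 180° − D_min = 41.644°.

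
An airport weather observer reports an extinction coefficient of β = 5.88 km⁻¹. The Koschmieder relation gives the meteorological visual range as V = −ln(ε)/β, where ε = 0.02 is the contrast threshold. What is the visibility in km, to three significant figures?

0.665 km

V = −ln(0.02) / 5.88 = 3.912 / 5.88 = 0.6653 km.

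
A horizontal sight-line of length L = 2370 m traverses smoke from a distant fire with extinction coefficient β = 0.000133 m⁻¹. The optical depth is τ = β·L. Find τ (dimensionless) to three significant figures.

0.315

τ = β·L = 0.000133 × 2370 = 0.3152.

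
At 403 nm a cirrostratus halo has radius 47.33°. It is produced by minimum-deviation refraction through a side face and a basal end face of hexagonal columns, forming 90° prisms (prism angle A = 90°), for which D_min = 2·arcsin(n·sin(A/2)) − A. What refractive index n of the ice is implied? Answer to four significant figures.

Rearranging: n = sin((D_min + A)/2) / sin(A/2).
(D_min + A)/2 = (47.33° + 90°)/2 = 68.665°.
n = sin 68.665° / sin 45° = 0.9315 / 0.7071 = 1.3173.

1.317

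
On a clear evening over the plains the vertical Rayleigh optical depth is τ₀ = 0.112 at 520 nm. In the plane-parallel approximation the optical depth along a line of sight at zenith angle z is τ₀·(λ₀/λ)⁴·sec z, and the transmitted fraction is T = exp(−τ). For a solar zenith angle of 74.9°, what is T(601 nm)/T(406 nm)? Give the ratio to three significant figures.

Airmass: sec 74.9° = 3.8387.
τ(601 nm) = 0.112 × (520/601)⁴ × 3.8387 = 0.112 × 0.5604 × 3.8387 = 0.2409.
τ(406 nm) = 0.112 × (520/406)⁴ × 3.8387 = 0.112 × 2.6910 × 3.8387 = 1.1569.
T(601)/T(406) = exp(τ_B − τ_A) = exp(0.9160) = 2.4993.

2.50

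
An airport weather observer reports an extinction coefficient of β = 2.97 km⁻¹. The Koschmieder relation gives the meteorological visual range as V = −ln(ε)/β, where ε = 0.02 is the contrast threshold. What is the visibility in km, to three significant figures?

1.32 km

V = −ln(0.02) / 2.97 = 3.912 / 2.97 = 1.3172 km.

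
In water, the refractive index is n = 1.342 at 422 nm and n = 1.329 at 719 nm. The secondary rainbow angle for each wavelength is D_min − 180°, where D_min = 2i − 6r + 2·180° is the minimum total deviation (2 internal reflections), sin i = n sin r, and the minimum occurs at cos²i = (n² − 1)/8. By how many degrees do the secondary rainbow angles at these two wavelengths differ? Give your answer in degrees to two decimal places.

3.39°

At 422 nm (n = 1.342): cos²i = 0.10012 → i = 71.554°, r = 44.981°, D_min = 233.222°, rainbow angle = 53.222°.
At 719 nm (n = 1.329): cos²i = 0.09578 → i = 71.972°, r = 45.685°, D_min = 229.837°, rainbow angle = 49.837°.
Angular width = |53.222° − 49.837°| = 3.385°.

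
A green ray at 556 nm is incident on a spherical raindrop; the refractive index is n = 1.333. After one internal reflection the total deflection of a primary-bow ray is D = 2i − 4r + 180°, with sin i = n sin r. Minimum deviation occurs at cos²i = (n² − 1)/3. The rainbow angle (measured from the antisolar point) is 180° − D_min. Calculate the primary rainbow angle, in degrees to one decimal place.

cos²i = (1.77689 − 1)/3 = 0.25896; i = arccos(0.50888) = 59.410°.
sin r = sin 59.410°/1.333 = 0.64579; r = 40.225°.
D_min = 2·59.410° − 4·40.225° + 180° = 137.922°.
Rainbow angle = 180° − D_min = 42.078°.

42.1°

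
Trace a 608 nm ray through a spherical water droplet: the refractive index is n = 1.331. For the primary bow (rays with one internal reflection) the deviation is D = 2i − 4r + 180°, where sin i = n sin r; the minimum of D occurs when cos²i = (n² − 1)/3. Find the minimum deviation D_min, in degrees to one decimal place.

cos²i = (1.77156 − 1)/3 = 0.25719; i = arccos(0.50714) = 59.527°.
sin r = sin 59.527°/1.331 = 0.64753; r = 40.356°.
D_min = 2·59.527° − 4·40.356° + 180° = 137.630°.

137.6°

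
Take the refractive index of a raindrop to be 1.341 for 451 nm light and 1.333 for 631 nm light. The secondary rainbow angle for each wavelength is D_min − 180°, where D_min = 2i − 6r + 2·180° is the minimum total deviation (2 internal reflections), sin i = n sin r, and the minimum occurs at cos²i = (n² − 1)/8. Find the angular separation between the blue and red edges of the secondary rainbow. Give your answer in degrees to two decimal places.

At 451 nm (n = 1.341): cos²i = 0.09979 → i = 71.586°, r = 45.034°, D_min = 232.966°, rainbow angle = 52.966°.
At 631 nm (n = 1.333): cos²i = 0.09711 → i = 71.843°, r = 45.466°, D_min = 230.891°, rainbow angle = 50.891°.
Angular width = |52.966° − 50.891°| = 2.075°.

2.08°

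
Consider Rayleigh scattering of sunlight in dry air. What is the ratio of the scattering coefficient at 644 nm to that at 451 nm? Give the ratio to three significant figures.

0.241

Rayleigh scattering ∝ λ⁻⁴, so the ratio of coefficients is the inverse fourth power of the wavelength ratio.
σ(644)/σ(451) = (451/644)⁴ = (0.7003)⁴ = 0.2405.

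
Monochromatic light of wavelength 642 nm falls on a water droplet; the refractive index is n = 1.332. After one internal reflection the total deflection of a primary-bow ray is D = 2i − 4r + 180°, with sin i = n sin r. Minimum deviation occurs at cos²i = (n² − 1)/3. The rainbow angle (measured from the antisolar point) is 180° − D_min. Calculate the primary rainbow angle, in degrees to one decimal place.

42.2°

cos²i = (1.77422 − 1)/3 = 0.25807; i = arccos(0.50801) = 59.469°.
sin r = sin 59.469°/1.332 = 0.64666; r = 40.290°.
D_min = 2·59.469° − 4·40.290° + 180° = 137.776°.
Rainbow angle = 180° − D_min = 42.224°.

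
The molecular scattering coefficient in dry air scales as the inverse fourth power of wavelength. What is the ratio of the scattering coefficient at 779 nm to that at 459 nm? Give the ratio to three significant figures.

Rayleigh scattering ∝ λ⁻⁴, so the ratio of coefficients is the inverse fourth power of the wavelength ratio.
σ(779)/σ(459) = (459/779)⁴ = (0.5892)⁴ = 0.1205.

0.121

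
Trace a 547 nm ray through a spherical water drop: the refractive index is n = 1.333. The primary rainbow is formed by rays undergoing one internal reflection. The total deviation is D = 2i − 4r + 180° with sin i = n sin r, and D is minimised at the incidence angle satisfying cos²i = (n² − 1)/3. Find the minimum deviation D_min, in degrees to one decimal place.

cos²i = (1.77689 − 1)/3 = 0.25896; i = arccos(0.50888) = 59.410°.
sin r = sin 59.410°/1.333 = 0.64579; r = 40.225°.
D_min = 2·59.410° − 4·40.225° + 180° = 137.922°.

137.9°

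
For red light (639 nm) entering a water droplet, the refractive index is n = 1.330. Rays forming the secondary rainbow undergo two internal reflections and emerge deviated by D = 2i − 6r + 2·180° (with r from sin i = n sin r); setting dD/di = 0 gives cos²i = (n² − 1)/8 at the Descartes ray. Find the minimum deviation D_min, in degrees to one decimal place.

230.1°

cos²i = (1.76890 − 1)/8 = 0.09611; i = arccos(0.31002) = 71.940°.
sin r = sin 71.940°/1.330 = 0.71483; r = 45.630°.
D_min = 2·71.940° − 6·45.630° + 360° = 230.101°.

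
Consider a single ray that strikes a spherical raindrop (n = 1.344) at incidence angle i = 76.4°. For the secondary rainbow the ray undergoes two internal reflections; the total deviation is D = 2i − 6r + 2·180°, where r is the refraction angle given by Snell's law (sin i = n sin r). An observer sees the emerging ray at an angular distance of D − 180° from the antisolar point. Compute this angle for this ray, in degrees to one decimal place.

sin r = sin 76.4° / 1.344 = 0.9720/1.344 = 0.7232; r = 46.32°.
D = 2·76.4° − 6·46.32° + 2·180° = 152.80° − 277.91° + 360° = 234.89°.
Angle from antisolar point = D − 180° = 54.89°.

54.9°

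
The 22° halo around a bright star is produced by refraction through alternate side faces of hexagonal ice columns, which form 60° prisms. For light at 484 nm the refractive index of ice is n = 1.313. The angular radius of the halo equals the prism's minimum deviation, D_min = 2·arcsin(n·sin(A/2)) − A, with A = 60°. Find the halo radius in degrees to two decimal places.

n·sin(A/2) = 1.313 × sin 30° = 1.313 × 0.5000 = 0.6565.
D_min = 2·arcsin(0.6565) − 60° = 2 × 41.033° − 60° = 22.067°.

22.07°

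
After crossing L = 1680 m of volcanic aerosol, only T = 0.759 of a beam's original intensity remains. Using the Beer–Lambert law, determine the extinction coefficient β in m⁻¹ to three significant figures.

Beer–Lambert: T = exp(−βL) ⇒ β = −ln(T)/L = −ln(0.759)/1680 = 0.2758/1680 = 0.0001641 m⁻¹.

0.000164 m⁻¹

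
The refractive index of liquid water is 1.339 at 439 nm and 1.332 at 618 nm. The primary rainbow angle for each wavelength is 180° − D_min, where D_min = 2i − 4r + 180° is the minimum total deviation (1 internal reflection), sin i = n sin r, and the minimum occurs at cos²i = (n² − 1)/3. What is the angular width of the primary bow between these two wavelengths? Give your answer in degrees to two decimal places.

1.01°

At 439 nm (n = 1.339): cos²i = 0.26431 → i = 59.062°, r = 39.834°, D_min = 138.786°, rainbow angle = 41.214°.
At 618 nm (n = 1.332): cos²i = 0.25807 → i = 59.469°, r = 40.290°, D_min = 137.776°, rainbow angle = 42.224°.
Angular width = |41.214° − 42.224°| = 1.010°.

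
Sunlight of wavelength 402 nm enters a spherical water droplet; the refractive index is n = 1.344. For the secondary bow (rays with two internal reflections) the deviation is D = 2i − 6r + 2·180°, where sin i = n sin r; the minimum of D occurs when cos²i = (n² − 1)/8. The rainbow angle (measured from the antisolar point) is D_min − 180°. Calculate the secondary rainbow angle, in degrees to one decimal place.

53.7°

cos²i = (1.80634 − 1)/8 = 0.10079; i = arccos(0.31748) = 71.490°.
sin r = sin 71.490°/1.344 = 0.70555; r = 44.874°.
D_min = 2·71.490° − 6·44.874° + 360° = 233.733°.
Rainbow angle = D_min − 180° = 53.733°.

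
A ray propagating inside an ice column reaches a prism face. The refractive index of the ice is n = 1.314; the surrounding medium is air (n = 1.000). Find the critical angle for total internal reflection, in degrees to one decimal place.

49.6°

sin θ_c = n_air / n = 1.000 / 1.314 = 0.7610.
θ_c = arcsin(0.7610) = 49.56°.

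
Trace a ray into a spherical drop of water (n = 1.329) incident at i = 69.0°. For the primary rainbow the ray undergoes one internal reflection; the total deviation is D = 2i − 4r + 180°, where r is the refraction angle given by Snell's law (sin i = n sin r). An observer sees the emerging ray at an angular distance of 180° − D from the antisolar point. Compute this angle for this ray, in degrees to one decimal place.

sin r = sin 69.0° / 1.329 = 0.9336/1.329 = 0.7025; r = 44.63°.
D = 2·69.0° − 4·44.63° + 180° = 138.00° − 178.50° + 180° = 139.50°.
Angle from antisolar point = 180° − D = 40.50°.

40.5°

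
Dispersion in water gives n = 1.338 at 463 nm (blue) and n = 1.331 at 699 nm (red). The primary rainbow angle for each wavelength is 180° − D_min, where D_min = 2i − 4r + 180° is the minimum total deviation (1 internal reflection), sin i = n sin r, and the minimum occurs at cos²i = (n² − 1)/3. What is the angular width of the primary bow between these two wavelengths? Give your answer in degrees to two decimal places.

At 463 nm (n = 1.338): cos²i = 0.26341 → i = 59.120°, r = 39.899°, D_min = 138.643°, rainbow angle = 41.357°.
At 699 nm (n = 1.331): cos²i = 0.25719 → i = 59.527°, r = 40.356°, D_min = 137.630°, rainbow angle = 42.370°.
Angular width = |41.357° − 42.370°| = 1.013°.

1.01°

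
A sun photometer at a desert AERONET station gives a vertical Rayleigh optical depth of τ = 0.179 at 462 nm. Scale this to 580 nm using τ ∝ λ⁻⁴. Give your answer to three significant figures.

0.0721

τ(580 nm) = τ(462 nm) × (462/580)⁴ = 0.179 × (0.7966)⁴ = 0.179 × 0.4026 = 0.0721.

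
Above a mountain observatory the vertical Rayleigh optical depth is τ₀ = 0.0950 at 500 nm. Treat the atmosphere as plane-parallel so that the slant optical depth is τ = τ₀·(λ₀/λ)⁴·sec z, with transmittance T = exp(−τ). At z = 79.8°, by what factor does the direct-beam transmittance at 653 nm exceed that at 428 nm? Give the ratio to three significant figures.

Airmass: sec 79.8° = 5.6470.
τ(653 nm) = 0.0950 × (500/653)⁴ × 5.6470 = 0.0950 × 0.3437 × 5.6470 = 0.1844.
τ(428 nm) = 0.0950 × (500/428)⁴ × 5.6470 = 0.0950 × 1.8625 × 5.6470 = 0.9992.
T(653)/T(428) = exp(τ_B − τ_A) = exp(0.8148) = 2.2587.

2.26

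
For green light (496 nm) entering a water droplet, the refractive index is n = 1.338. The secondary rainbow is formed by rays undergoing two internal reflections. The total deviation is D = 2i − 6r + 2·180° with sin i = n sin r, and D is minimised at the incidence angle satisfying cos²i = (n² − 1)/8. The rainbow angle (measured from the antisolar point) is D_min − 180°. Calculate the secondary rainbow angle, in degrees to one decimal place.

cos²i = (1.79024 − 1)/8 = 0.09878; i = arccos(0.31429) = 71.682°.
sin r = sin 71.682°/1.338 = 0.70951; r = 45.195°.
D_min = 2·71.682° − 6·45.195° + 360° = 232.193°.
Rainbow angle = D_min − 180° = 52.193°.

52.2°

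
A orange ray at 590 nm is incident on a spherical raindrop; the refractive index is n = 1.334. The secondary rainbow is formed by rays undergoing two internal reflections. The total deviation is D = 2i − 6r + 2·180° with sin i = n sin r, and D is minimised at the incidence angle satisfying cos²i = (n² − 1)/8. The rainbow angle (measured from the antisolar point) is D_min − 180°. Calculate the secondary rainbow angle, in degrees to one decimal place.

cos²i = (1.77956 − 1)/8 = 0.09744; i = arccos(0.31216) = 71.810°.
sin r = sin 71.810°/1.334 = 0.71217; r = 45.411°.
D_min = 2·71.810° − 6·45.411° + 360° = 231.153°.
Rainbow angle = D_min − 180° = 51.153°.

51.2°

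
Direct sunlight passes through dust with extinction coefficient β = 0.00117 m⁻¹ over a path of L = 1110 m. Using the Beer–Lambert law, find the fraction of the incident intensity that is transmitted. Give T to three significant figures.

0.273

τ = β·L = 0.00117 × 1110 = 1.2987.
T = exp(−1.2987) = 0.2729.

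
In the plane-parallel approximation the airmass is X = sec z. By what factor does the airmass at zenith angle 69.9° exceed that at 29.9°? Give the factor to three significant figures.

X(69.9°)/X(29.9°) = sec 69.9° / sec 29.9° = cos 29.9° / cos 69.9° = 0.8669/0.3437 = 2.5225.

2.52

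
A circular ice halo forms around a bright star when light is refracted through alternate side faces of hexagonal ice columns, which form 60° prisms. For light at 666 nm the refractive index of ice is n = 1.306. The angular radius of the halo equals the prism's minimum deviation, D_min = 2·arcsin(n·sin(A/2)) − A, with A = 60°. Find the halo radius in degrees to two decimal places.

21.54°

n·sin(A/2) = 1.306 × sin 30° = 1.306 × 0.5000 = 0.6530.
D_min = 2·arcsin(0.6530) − 60° = 2 × 40.768° − 60° = 21.536°.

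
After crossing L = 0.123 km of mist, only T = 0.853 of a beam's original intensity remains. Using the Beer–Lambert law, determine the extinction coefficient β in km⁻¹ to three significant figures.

1.29 km⁻¹

Beer–Lambert: T = exp(−βL) ⇒ β = −ln(T)/L = −ln(0.853)/0.123 = 0.1590/0.123 = 1.293 km⁻¹.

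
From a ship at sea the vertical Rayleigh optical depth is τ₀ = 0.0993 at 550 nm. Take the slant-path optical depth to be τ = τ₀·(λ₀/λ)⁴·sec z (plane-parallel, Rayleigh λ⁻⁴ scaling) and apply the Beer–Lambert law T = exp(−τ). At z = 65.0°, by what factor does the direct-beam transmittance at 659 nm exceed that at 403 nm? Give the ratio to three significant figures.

Airmass: sec 65.0° = 2.3662.
τ(659 nm) = 0.0993 × (550/659)⁴ × 2.3662 = 0.0993 × 0.4852 × 2.3662 = 0.1140.
τ(403 nm) = 0.0993 × (550/403)⁴ × 2.3662 = 0.0993 × 3.4692 × 2.3662 = 0.8151.
T(659)/T(403) = exp(τ_B − τ_A) = exp(0.7011) = 2.0160.

2.02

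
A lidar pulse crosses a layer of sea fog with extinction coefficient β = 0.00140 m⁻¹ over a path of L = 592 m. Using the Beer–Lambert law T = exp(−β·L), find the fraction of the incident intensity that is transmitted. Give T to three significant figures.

0.437

τ = β·L = 0.00140 × 592 = 0.8288.
T = exp(−0.8288) = 0.4366.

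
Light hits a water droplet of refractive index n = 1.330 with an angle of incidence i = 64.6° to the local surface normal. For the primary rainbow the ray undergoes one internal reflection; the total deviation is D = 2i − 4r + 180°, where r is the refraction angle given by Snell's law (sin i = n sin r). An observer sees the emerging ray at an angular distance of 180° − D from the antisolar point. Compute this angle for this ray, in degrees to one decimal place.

sin r = sin 64.6° / 1.330 = 0.9033/1.330 = 0.6792; r = 42.78°.
D = 2·64.6° − 4·42.78° + 180° = 129.20° − 171.12° + 180° = 138.08°.
Angle from antisolar point = 180° − D = 41.92°.

41.9°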